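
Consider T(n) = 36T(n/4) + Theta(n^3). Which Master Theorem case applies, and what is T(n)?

Master Theorem for T(n) = 36T(n/4) + O(n^3):

a = 36, b = 4, c = 3
log_b(a) = log_4(36) = 2.5850

Case 3: c = 3 > log_4(36) = 2.5850
T(n) = O(n^3) = O(n^3)

For T(n) = 36T(n/4) + O(n^3): log_4(36) = 2.5850. This is Case 3 of the Master Theorem (c > log_b(a), work dominated by root), giving O(n^3).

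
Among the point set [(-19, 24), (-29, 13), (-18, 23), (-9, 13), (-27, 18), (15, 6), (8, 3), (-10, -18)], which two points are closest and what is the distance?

Computing all pairwise distances among 8 points:

d((-19, 24), (-29, 13)) = 14.8661
d((-19, 24), (-18, 23)) = 1.4142 <-- minimum
d((-19, 24), (-9, 13)) = 14.8661
d((-19, 24), (-27, 18)) = 10.0
d((-19, 24), (15, 6)) = 38.4708
d((-19, 24), (8, 3)) = 34.2053
d((-19, 24), (-10, -18)) = 42.9535
d((-29, 13), (-18, 23)) = 14.8661
d((-29, 13), (-9, 13)) = 20.0
d((-29, 13), (-27, 18)) = 5.3852
d((-29, 13), (15, 6)) = 44.5533
d((-29, 13), (8, 3)) = 38.3275
d((-29, 13), (-10, -18)) = 36.3593
d((-18, 23), (-9, 13)) = 13.4536
d((-18, 23), (-27, 18)) = 10.2956
d((-18, 23), (15, 6)) = 37.1214
d((-18, 23), (8, 3)) = 32.8024
d((-18, 23), (-10, -18)) = 41.7732
d((-9, 13), (-27, 18)) = 18.6815
d((-9, 13), (15, 6)) = 25.0
d((-9, 13), (8, 3)) = 19.7231
d((-9, 13), (-10, -18)) = 31.0161
d((-27, 18), (15, 6)) = 43.6807
d((-27, 18), (8, 3)) = 38.0789
d((-27, 18), (-10, -18)) = 39.8121
d((15, 6), (8, 3)) = 7.6158
d((15, 6), (-10, -18)) = 34.6554
d((8, 3), (-10, -18)) = 27.6586

Closest pair: (-19, 24) and (-18, 23) with distance 1.4142

The closest pair is (-19, 24) and (-18, 23) with Euclidean distance 1.4142. For 8 points, brute-force pairwise comparison is shown above. For large n, the divide-and-conquer algorithm (sort by x, recurse on halves, check the dividing strip) achieves O(n log n).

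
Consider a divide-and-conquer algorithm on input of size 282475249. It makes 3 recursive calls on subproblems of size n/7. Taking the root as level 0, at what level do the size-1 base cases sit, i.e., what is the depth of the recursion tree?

For divide and conquer with division factor 7:

Problem sizes at each level:
Level 0: 282475249
Level 1: 40353607
Level 2: 5764801
Level 3: 823543
Level 4: 117649
Level 5: 16807
Level 6: 2401
Level 7: 343
Level 8: 49
Level 9: 7
Level 10: 1

The root is level 0 and the size-1 base case is level 10 (the tree spans levels 0 through 10, i.e. 11 levels counting the root), so the depth is the number of divisions: log_7(282475249) = 10

The recursion tree depth is log_7(282475249) = 10. At each level, the problem size is divided by 7, so it takes 10 divisions to reduce to a base case of size 1. The algorithm makes 3 recursive calls at each level.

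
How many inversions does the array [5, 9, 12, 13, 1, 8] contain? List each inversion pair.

Finding inversions in [5, 9, 12, 13, 1, 8]:

(0, 4): arr[0]=5 > arr[4]=1
(1, 4): arr[1]=9 > arr[4]=1
(1, 5): arr[1]=9 > arr[5]=8
(2, 4): arr[2]=12 > arr[4]=1
(2, 5): arr[2]=12 > arr[5]=8
(3, 4): arr[3]=13 > arr[4]=1
(3, 5): arr[3]=13 > arr[5]=8

Total inversions: 7

The array has 7 inversion(s): (0,4), (1,4), (1,5), (2,4), (2,5), (3,4), (3,5). Each pair (i,j) satisfies i < j and arr[i] > arr[j].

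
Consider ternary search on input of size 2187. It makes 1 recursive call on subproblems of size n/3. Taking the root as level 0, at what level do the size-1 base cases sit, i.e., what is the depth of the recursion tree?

For divide and conquer with division factor 3:

Problem sizes at each level:
Level 0: 2187
Level 1: 729
Level 2: 243
Level 3: 81
Level 4: 27
Level 5: 9
Level 6: 3
Level 7: 1

The root is level 0 and the size-1 base case is level 7 (the tree spans levels 0 through 7, i.e. 8 levels counting the root), so the depth is the number of divisions: log_3(2187) = 7

The recursion tree depth is log_3(2187) = 7. At each level, the problem size is divided by 3, so it takes 7 divisions to reduce to a base case of size 1. The algorithm makes 1 recursive call at each level.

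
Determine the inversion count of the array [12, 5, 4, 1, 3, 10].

Finding inversions in [12, 5, 4, 1, 3, 10]:

(0, 1): arr[0]=12 > arr[1]=5
(0, 2): arr[0]=12 > arr[2]=4
(0, 3): arr[0]=12 > arr[3]=1
(0, 4): arr[0]=12 > arr[4]=3
(0, 5): arr[0]=12 > arr[5]=10
(1, 2): arr[1]=5 > arr[2]=4
(1, 3): arr[1]=5 > arr[3]=1
(1, 4): arr[1]=5 > arr[4]=3
(2, 3): arr[2]=4 > arr[3]=1
(2, 4): arr[2]=4 > arr[4]=3

Total inversions: 10

The array has 10 inversion(s): (0,1), (0,2), (0,3), (0,4), (0,5), (1,2), (1,3), (1,4), (2,3), (2,4). Each pair (i,j) satisfies i < j and arr[i] > arr[j].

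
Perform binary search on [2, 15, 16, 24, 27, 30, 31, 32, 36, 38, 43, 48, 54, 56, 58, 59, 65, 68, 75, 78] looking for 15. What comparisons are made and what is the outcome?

Binary search for 15 in [2, 15, 16, 24, 27, 30, 31, 32, 36, 38, 43, 48, 54, 56, 58, 59, 65, 68, 75, 78]:

lo=0, hi=19, mid=9, arr[mid]=38 -> 38 > 15, search left half
lo=0, hi=8, mid=4, arr[mid]=27 -> 27 > 15, search left half
lo=0, hi=3, mid=1, arr[mid]=15 -> Found target at index 1!

Binary search finds 15 at index 1 after 3 comparisons. The search repeatedly halves the search space by comparing with the middle element.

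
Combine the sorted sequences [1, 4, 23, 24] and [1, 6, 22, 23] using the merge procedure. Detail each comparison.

Merging process:

Compare 1 vs 1: take 1 from left. Merged: [1]
Compare 4 vs 1: take 1 from right. Merged: [1, 1]
Compare 4 vs 6: take 4 from left. Merged: [1, 1, 4]
Compare 23 vs 6: take 6 from right. Merged: [1, 1, 4, 6]
Compare 23 vs 22: take 22 from right. Merged: [1, 1, 4, 6, 22]
Compare 23 vs 23: take 23 from left. Merged: [1, 1, 4, 6, 22, 23]
Compare 24 vs 23: take 23 from right. Merged: [1, 1, 4, 6, 22, 23, 23]
Append remaining from left: [24]. Merged: [1, 1, 4, 6, 22, 23, 23, 24]

Final merged array: [1, 1, 4, 6, 22, 23, 23, 24]
Total comparisons: 7

The merged array is [1, 1, 4, 6, 22, 23, 23, 24], requiring 7 comparisons. The merge step runs in O(n) time where n is the total number of elements.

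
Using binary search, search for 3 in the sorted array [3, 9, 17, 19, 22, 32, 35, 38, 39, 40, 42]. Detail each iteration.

Binary search for 3 in [3, 9, 17, 19, 22, 32, 35, 38, 39, 40, 42]:

lo=0, hi=10, mid=5, arr[mid]=32 -> 32 > 3, search left half
lo=0, hi=4, mid=2, arr[mid]=17 -> 17 > 3, search left half
lo=0, hi=1, mid=0, arr[mid]=3 -> Found target at index 0!

Binary search finds 3 at index 0 after 3 comparisons. The search repeatedly halves the search space by comparing with the middle element.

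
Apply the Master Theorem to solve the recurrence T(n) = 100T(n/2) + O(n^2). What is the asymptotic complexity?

Master Theorem for T(n) = 100T(n/2) + O(n^2):

a = 100, b = 2, c = 2
log_b(a) = log_2(100) = 6.6439

Case 1: c = 2 < log_2(100) = 6.6439
T(n) = O(n^(log_2 100))

For T(n) = 100T(n/2) + O(n^2): log_2(100) = 6.6439. This is Case 1 of the Master Theorem (c < log_b(a), work dominated by leaves), giving O(n^(log_2 100)).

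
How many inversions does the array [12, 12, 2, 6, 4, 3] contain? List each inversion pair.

Finding inversions in [12, 12, 2, 6, 4, 3]:

(0, 2): arr[0]=12 > arr[2]=2
(0, 3): arr[0]=12 > arr[3]=6
(0, 4): arr[0]=12 > arr[4]=4
(0, 5): arr[0]=12 > arr[5]=3
(1, 2): arr[1]=12 > arr[2]=2
(1, 3): arr[1]=12 > arr[3]=6
(1, 4): arr[1]=12 > arr[4]=4
(1, 5): arr[1]=12 > arr[5]=3
(3, 4): arr[3]=6 > arr[4]=4
(3, 5): arr[3]=6 > arr[5]=3
(4, 5): arr[4]=4 > arr[5]=3

Total inversions: 11

The array has 11 inversion(s): (0,2), (0,3), (0,4), (0,5), (1,2), (1,3), (1,4), (1,5), (3,4), (3,5), (4,5). Each pair (i,j) satisfies i < j and arr[i] > arr[j].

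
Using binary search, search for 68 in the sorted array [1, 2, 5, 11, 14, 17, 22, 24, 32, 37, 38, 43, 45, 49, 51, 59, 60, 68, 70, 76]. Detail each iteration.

Binary search for 68 in [1, 2, 5, 11, 14, 17, 22, 24, 32, 37, 38, 43, 45, 49, 51, 59, 60, 68, 70, 76]:

lo=0, hi=19, mid=9, arr[mid]=37 -> 37 < 68, search right half
lo=10, hi=19, mid=14, arr[mid]=51 -> 51 < 68, search right half
lo=15, hi=19, mid=17, arr[mid]=68 -> Found target at index 17!

Binary search finds 68 at index 17 after 3 comparisons. The search repeatedly halves the search space by comparing with the middle element.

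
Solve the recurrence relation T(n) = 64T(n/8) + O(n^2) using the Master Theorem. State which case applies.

Master Theorem for T(n) = 64T(n/8) + O(n^2):

a = 64, b = 8, c = 2
log_b(a) = log_8(64) = 2.0000

Case 2: c = 2 = log_8(64) = 2.0000
T(n) = O(n^2 log n) = O(n^2 log n)

For T(n) = 64T(n/8) + O(n^2): log_8(64) = 2.0000. This is Case 2 of the Master Theorem (c = log_b(a), equal work at all levels), giving O(n^2 log n).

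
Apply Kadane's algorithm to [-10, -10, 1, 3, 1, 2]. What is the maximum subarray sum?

Using Kadane's algorithm on [-10, -10, 1, 3, 1, 2]:

Scanning through the array:
Position 1 (value -10): max_ending_here = -10, max_so_far = -10
Position 2 (value 1): max_ending_here = 1, max_so_far = 1
Position 3 (value 3): max_ending_here = 4, max_so_far = 4
Position 4 (value 1): max_ending_here = 5, max_so_far = 5
Position 5 (value 2): max_ending_here = 7, max_so_far = 7

Maximum subarray: [1, 3, 1, 2]
Maximum sum: 7

The maximum subarray is [1, 3, 1, 2] with sum 7. This subarray runs from index 2 to index 5.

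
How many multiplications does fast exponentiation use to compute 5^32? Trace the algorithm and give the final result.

Computing 5^32 by squaring (build up from 5^1; each line after the first costs one multiplication):

5^1 = 5
5^2 = (5^1)^2 = 5^2 = 25
5^4 = (5^2)^2 = 25^2 = 625
5^8 = (5^4)^2 = 625^2 = 390625
5^16 = (5^8)^2 = 390625^2 = 152587890625
5^32 = (5^16)^2 = 152587890625^2 = 23283064365386962890625

Result: 23283064365386962890625
Multiplications needed: 5 (5 lines after 5^1)

5^32 = 23283064365386962890625. Using exponentiation by squaring, this requires 5 multiplications. The key idea: if the exponent is even, square the half-power; if odd, multiply by the base once.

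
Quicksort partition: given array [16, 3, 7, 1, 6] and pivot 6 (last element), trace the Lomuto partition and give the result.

Lomuto partition with pivot = 6:

Initial array: [16, 3, 7, 1, 6]

arr[0]=16 > 6: no swap
arr[1]=3 <= 6: swap with position 0, array becomes [3, 16, 7, 1, 6]
arr[2]=7 > 6: no swap
arr[3]=1 <= 6: swap with position 1, array becomes [3, 1, 7, 16, 6]

Place pivot at position 2: [3, 1, 6, 16, 7]
Pivot position: 2

After partitioning with pivot 6, the array becomes [3, 1, 6, 16, 7]. The pivot is placed at index 2. All elements to the left of the pivot are <= 6, and all elements to the right are > 6.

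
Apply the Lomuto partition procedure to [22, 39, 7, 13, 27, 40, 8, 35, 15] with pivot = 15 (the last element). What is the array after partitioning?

Lomuto partition with pivot = 15:

Initial array: [22, 39, 7, 13, 27, 40, 8, 35, 15]

arr[0]=22 > 15: no swap
arr[1]=39 > 15: no swap
arr[2]=7 <= 15: swap with position 0, array becomes [7, 39, 22, 13, 27, 40, 8, 35, 15]
arr[3]=13 <= 15: swap with position 1, array becomes [7, 13, 22, 39, 27, 40, 8, 35, 15]
arr[4]=27 > 15: no swap
arr[5]=40 > 15: no swap
arr[6]=8 <= 15: swap with position 2, array becomes [7, 13, 8, 39, 27, 40, 22, 35, 15]
arr[7]=35 > 15: no swap

Place pivot at position 3: [7, 13, 8, 15, 27, 40, 22, 35, 39]
Pivot position: 3

After partitioning with pivot 15, the array becomes [7, 13, 8, 15, 27, 40, 22, 35, 39]. The pivot is placed at index 3. All elements to the left of the pivot are <= 15, and all elements to the right are > 15.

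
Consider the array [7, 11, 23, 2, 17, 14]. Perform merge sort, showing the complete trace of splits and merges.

Merge sort trace:

Split: [7, 11, 23, 2, 17, 14] -> [7, 11, 23] and [2, 17, 14]
  Split: [7, 11, 23] -> [7] and [11, 23]
    Split: [11, 23] -> [11] and [23]
    Merge: [11] + [23] -> [11, 23]
  Merge: [7] + [11, 23] -> [7, 11, 23]
  Split: [2, 17, 14] -> [2] and [17, 14]
    Split: [17, 14] -> [17] and [14]
    Merge: [17] + [14] -> [14, 17]
  Merge: [2] + [14, 17] -> [2, 14, 17]
Merge: [7, 11, 23] + [2, 14, 17] -> [2, 7, 11, 14, 17, 23]

Final sorted array: [2, 7, 11, 14, 17, 23]

The merge sort proceeds by recursively splitting the array and merging sorted halves.
After all merges, the sorted array is [2, 7, 11, 14, 17, 23].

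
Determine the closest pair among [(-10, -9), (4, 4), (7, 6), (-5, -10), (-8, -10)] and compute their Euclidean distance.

Computing all pairwise distances among 5 points:

d((-10, -9), (4, 4)) = 19.105
d((-10, -9), (7, 6)) = 22.6716
d((-10, -9), (-5, -10)) = 5.099
d((-10, -9), (-8, -10)) = 2.2361 <-- minimum
d((4, 4), (7, 6)) = 3.6056
d((4, 4), (-5, -10)) = 16.6433
d((4, 4), (-8, -10)) = 18.4391
d((7, 6), (-5, -10)) = 20.0
d((7, 6), (-8, -10)) = 21.9317
d((-5, -10), (-8, -10)) = 3.0

Closest pair: (-10, -9) and (-8, -10) with distance 2.2361

The closest pair is (-10, -9) and (-8, -10) with Euclidean distance 2.2361. For 5 points, brute-force pairwise comparison is shown above. For large n, the divide-and-conquer algorithm (sort by x, recurse on halves, check the dividing strip) achieves O(n log n).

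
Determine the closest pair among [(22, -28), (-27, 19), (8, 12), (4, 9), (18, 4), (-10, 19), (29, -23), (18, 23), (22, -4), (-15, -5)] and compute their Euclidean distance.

Computing all pairwise distances among 10 points:

d((22, -28), (-27, 19)) = 67.897
d((22, -28), (8, 12)) = 42.3792
d((22, -28), (4, 9)) = 41.1461
d((22, -28), (18, 4)) = 32.249
d((22, -28), (-10, 19)) = 56.8595
d((22, -28), (29, -23)) = 8.6023
d((22, -28), (18, 23)) = 51.1566
d((22, -28), (22, -4)) = 24.0
d((22, -28), (-15, -5)) = 43.566
d((-27, 19), (8, 12)) = 35.6931
d((-27, 19), (4, 9)) = 32.573
d((-27, 19), (18, 4)) = 47.4342
d((-27, 19), (-10, 19)) = 17.0
d((-27, 19), (29, -23)) = 70.0
d((-27, 19), (18, 23)) = 45.1774
d((-27, 19), (22, -4)) = 54.1295
d((-27, 19), (-15, -5)) = 26.8328
d((8, 12), (4, 9)) = 5.0 <-- minimum
d((8, 12), (18, 4)) = 12.8062
d((8, 12), (-10, 19)) = 19.3132
d((8, 12), (29, -23)) = 40.8167
d((8, 12), (18, 23)) = 14.8661
d((8, 12), (22, -4)) = 21.2603
d((8, 12), (-15, -5)) = 28.6007
d((4, 9), (18, 4)) = 14.8661
d((4, 9), (-10, 19)) = 17.2047
d((4, 9), (29, -23)) = 40.6079
d((4, 9), (18, 23)) = 19.799
d((4, 9), (22, -4)) = 22.2036
d((4, 9), (-15, -5)) = 23.6008
d((18, 4), (-10, 19)) = 31.7648
d((18, 4), (29, -23)) = 29.1548
d((18, 4), (18, 23)) = 19.0
d((18, 4), (22, -4)) = 8.9443
d((18, 4), (-15, -5)) = 34.2053
d((-10, 19), (29, -23)) = 57.3149
d((-10, 19), (18, 23)) = 28.2843
d((-10, 19), (22, -4)) = 39.4081
d((-10, 19), (-15, -5)) = 24.5153
d((29, -23), (18, 23)) = 47.2969
d((29, -23), (22, -4)) = 20.2485
d((29, -23), (-15, -5)) = 47.5395
d((18, 23), (22, -4)) = 27.2947
d((18, 23), (-15, -5)) = 43.2782
d((22, -4), (-15, -5)) = 37.0135

Closest pair: (8, 12) and (4, 9) with distance 5.0

The closest pair is (8, 12) and (4, 9) with Euclidean distance 5.0. For 10 points, brute-force pairwise comparison is shown above. For large n, the divide-and-conquer algorithm (sort by x, recurse on halves, check the dividing strip) achieves O(n log n).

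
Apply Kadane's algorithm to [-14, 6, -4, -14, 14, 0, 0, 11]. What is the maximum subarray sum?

Using Kadane's algorithm on [-14, 6, -4, -14, 14, 0, 0, 11]:

Scanning through the array:
Position 1 (value 6): max_ending_here = 6, max_so_far = 6
Position 2 (value -4): max_ending_here = 2, max_so_far = 6
Position 3 (value -14): max_ending_here = -12, max_so_far = 6
Position 4 (value 14): max_ending_here = 14, max_so_far = 14
Position 5 (value 0): max_ending_here = 14, max_so_far = 14
Position 6 (value 0): max_ending_here = 14, max_so_far = 14
Position 7 (value 11): max_ending_here = 25, max_so_far = 25

Maximum subarray: [14, 0, 0, 11]
Maximum sum: 25

The maximum subarray is [14, 0, 0, 11] with sum 25. This subarray runs from index 4 to index 7.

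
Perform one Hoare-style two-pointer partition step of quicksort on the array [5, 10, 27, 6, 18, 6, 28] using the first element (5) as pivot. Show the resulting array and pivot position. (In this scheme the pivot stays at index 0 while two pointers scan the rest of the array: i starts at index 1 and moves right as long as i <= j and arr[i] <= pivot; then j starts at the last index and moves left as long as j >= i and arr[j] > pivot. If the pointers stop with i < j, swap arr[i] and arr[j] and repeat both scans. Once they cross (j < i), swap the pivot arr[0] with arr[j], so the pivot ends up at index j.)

Hoare-style two-pointer partition with pivot = 5:

Initial array: [5, 10, 27, 6, 18, 6, 28]

Pointers start at i = 1, j = 6.
i ends at 1, j ends at 0: the pointers have crossed (j < i), so scanning stops.

j = 0, so swapping arr[0] with arr[j] leaves the pivot at position 0: [5, 10, 27, 6, 18, 6, 28]
Pivot position: 0

After partitioning with pivot 5, the array becomes [5, 10, 27, 6, 18, 6, 28]. The pivot is placed at index 0. All elements to the left of the pivot are <= 5, and all elements to the right are > 5.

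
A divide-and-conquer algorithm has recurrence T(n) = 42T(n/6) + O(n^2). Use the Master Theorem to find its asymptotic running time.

Master Theorem for T(n) = 42T(n/6) + O(n^2):

a = 42, b = 6, c = 2
log_b(a) = log_6(42) = 2.0860

Case 1: c = 2 < log_6(42) = 2.0860
T(n) = O(n^(log_6 42))

For T(n) = 42T(n/6) + O(n^2): log_6(42) = 2.0860. This is Case 1 of the Master Theorem (c < log_b(a), work dominated by leaves), giving O(n^(log_6 42)).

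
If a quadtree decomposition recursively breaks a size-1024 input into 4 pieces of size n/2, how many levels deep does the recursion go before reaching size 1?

For divide and conquer with division factor 2:

Problem sizes at each level:
Level 0: 1024
Level 1: 512
Level 2: 256
Level 3: 128
Level 4: 64
Level 5: 32
Level 6: 16
Level 7: 8
Level 8: 4
Level 9: 2
Level 10: 1

The root is level 0 and the size-1 base case is level 10 (the tree spans levels 0 through 10, i.e. 11 levels counting the root), so the depth is the number of divisions: log_2(1024) = 10

The recursion tree depth is log_2(1024) = 10. At each level, the problem size is divided by 2, so it takes 10 divisions to reduce to a base case of size 1. The algorithm makes 4 recursive calls at each level.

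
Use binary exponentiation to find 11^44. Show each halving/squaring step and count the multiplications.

Computing 11^44 by squaring (build up from 11^1; each line after the first costs one multiplication):

11^1 = 11
11^2 = (11^1)^2 = 11^2 = 121
11^4 = (11^2)^2 = 121^2 = 14641
11^5 = 11 * 11^4 = 11 * 14641 = 161051
11^10 = (11^5)^2 = 161051^2 = 25937424601
11^11 = 11 * 11^10 = 11 * 25937424601 = 285311670611
11^22 = (11^11)^2 = 285311670611^2 = 81402749386839761113321
11^44 = (11^22)^2 = 81402749386839761113321^2 = 6626407607736641103900260617069258125403649041

Result: 6626407607736641103900260617069258125403649041
Multiplications needed: 7 (7 lines after 11^1)

11^44 = 6626407607736641103900260617069258125403649041. Using exponentiation by squaring, this requires 7 multiplications. The key idea: if the exponent is even, square the half-power; if odd, multiply by the base once.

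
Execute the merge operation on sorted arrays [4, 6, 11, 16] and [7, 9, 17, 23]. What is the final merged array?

Merging process:

Compare 4 vs 7: take 4 from left. Merged: [4]
Compare 6 vs 7: take 6 from left. Merged: [4, 6]
Compare 11 vs 7: take 7 from right. Merged: [4, 6, 7]
Compare 11 vs 9: take 9 from right. Merged: [4, 6, 7, 9]
Compare 11 vs 17: take 11 from left. Merged: [4, 6, 7, 9, 11]
Compare 16 vs 17: take 16 from left. Merged: [4, 6, 7, 9, 11, 16]
Append remaining from right: [17, 23]. Merged: [4, 6, 7, 9, 11, 16, 17, 23]

Final merged array: [4, 6, 7, 9, 11, 16, 17, 23]
Total comparisons: 6

The merged array is [4, 6, 7, 9, 11, 16, 17, 23], requiring 6 comparisons. The merge step runs in O(n) time where n is the total number of elements.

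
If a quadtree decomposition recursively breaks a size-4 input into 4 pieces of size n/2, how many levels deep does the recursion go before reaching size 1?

For divide and conquer with division factor 2:

Problem sizes at each level:
Level 0: 4
Level 1: 2
Level 2: 1

The root is level 0 and the size-1 base case is level 2 (the tree spans levels 0 through 2, i.e. 3 levels counting the root), so the depth is the number of divisions: log_2(4) = 2

The recursion tree depth is log_2(4) = 2. At each level, the problem size is divided by 2, so it takes 2 divisions to reduce to a base case of size 1. The algorithm makes 4 recursive calls at each level.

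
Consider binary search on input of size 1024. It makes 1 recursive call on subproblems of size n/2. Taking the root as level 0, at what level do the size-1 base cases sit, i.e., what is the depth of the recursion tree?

For divide and conquer with division factor 2:

Problem sizes at each level:
Level 0: 1024
Level 1: 512
Level 2: 256
Level 3: 128
Level 4: 64
Level 5: 32
Level 6: 16
Level 7: 8
Level 8: 4
Level 9: 2
Level 10: 1

The root is level 0 and the size-1 base case is level 10 (the tree spans levels 0 through 10, i.e. 11 levels counting the root), so the depth is the number of divisions: log_2(1024) = 10

The recursion tree depth is log_2(1024) = 10. At each level, the problem size is divided by 2, so it takes 10 divisions to reduce to a base case of size 1. The algorithm makes 1 recursive call at each level.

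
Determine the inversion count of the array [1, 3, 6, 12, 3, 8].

Finding inversions in [1, 3, 6, 12, 3, 8]:

(2, 4): arr[2]=6 > arr[4]=3
(3, 4): arr[3]=12 > arr[4]=3
(3, 5): arr[3]=12 > arr[5]=8

Total inversions: 3

The array has 3 inversion(s): (2,4), (3,4), (3,5). Each pair (i,j) satisfies i < j and arr[i] > arr[j].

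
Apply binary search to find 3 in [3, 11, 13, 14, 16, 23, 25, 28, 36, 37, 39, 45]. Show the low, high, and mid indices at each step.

Binary search for 3 in [3, 11, 13, 14, 16, 23, 25, 28, 36, 37, 39, 45]:

lo=0, hi=11, mid=5, arr[mid]=23 -> 23 > 3, search left half
lo=0, hi=4, mid=2, arr[mid]=13 -> 13 > 3, search left half
lo=0, hi=1, mid=0, arr[mid]=3 -> Found target at index 0!

Binary search finds 3 at index 0 after 3 comparisons. The search repeatedly halves the search space by comparing with the middle element.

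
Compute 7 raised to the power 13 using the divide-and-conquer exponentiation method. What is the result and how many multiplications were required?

Computing 7^13 by squaring (build up from 7^1; each line after the first costs one multiplication):

7^1 = 7
7^2 = (7^1)^2 = 7^2 = 49
7^3 = 7 * 7^2 = 7 * 49 = 343
7^6 = (7^3)^2 = 343^2 = 117649
7^12 = (7^6)^2 = 117649^2 = 13841287201
7^13 = 7 * 7^12 = 7 * 13841287201 = 96889010407

Result: 96889010407
Multiplications needed: 5 (5 lines after 7^1)

7^13 = 96889010407. Using exponentiation by squaring, this requires 5 multiplications. The key idea: if the exponent is even, square the half-power; if odd, multiply by the base once.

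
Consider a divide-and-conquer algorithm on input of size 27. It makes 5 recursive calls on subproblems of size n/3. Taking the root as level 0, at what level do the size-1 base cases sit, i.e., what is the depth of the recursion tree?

For divide and conquer with division factor 3:

Problem sizes at each level:
Level 0: 27
Level 1: 9
Level 2: 3
Level 3: 1

The root is level 0 and the size-1 base case is level 3 (the tree spans levels 0 through 3, i.e. 4 levels counting the root), so the depth is the number of divisions: log_3(27) = 3

The recursion tree depth is log_3(27) = 3. At each level, the problem size is divided by 3, so it takes 3 divisions to reduce to a base case of size 1. The algorithm makes 5 recursive calls at each level.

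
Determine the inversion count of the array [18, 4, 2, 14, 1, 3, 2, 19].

Finding inversions in [18, 4, 2, 14, 1, 3, 2, 19]:

(0, 1): arr[0]=18 > arr[1]=4
(0, 2): arr[0]=18 > arr[2]=2
(0, 3): arr[0]=18 > arr[3]=14
(0, 4): arr[0]=18 > arr[4]=1
(0, 5): arr[0]=18 > arr[5]=3
(0, 6): arr[0]=18 > arr[6]=2
(1, 2): arr[1]=4 > arr[2]=2
(1, 4): arr[1]=4 > arr[4]=1
(1, 5): arr[1]=4 > arr[5]=3
(1, 6): arr[1]=4 > arr[6]=2
(2, 4): arr[2]=2 > arr[4]=1
(3, 4): arr[3]=14 > arr[4]=1
(3, 5): arr[3]=14 > arr[5]=3
(3, 6): arr[3]=14 > arr[6]=2
(5, 6): arr[5]=3 > arr[6]=2

Total inversions: 15

The array has 15 inversion(s): (0,1), (0,2), (0,3), (0,4), (0,5), (0,6), (1,2), (1,4), (1,5), (1,6), (2,4), (3,4), (3,5), (3,6), (5,6). Each pair (i,j) satisfies i < j and arr[i] > arr[j].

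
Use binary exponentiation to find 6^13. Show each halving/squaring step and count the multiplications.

Computing 6^13 by squaring (build up from 6^1; each line after the first costs one multiplication):

6^1 = 6
6^2 = (6^1)^2 = 6^2 = 36
6^3 = 6 * 6^2 = 6 * 36 = 216
6^6 = (6^3)^2 = 216^2 = 46656
6^12 = (6^6)^2 = 46656^2 = 2176782336
6^13 = 6 * 6^12 = 6 * 2176782336 = 13060694016

Result: 13060694016
Multiplications needed: 5 (5 lines after 6^1)

6^13 = 13060694016. Using exponentiation by squaring, this requires 5 multiplications. The key idea: if the exponent is even, square the half-power; if odd, multiply by the base once.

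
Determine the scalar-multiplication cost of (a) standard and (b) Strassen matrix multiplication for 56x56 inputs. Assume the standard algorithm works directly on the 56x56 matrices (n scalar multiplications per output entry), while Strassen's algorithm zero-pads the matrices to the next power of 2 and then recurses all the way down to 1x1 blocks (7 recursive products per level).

Matrix multiplication for 56x56 matrices:

Strassen's algorithm requires power-of-2 dimensions. Pad 56x56 to 64x64 (next power of 2).

Standard algorithm: 56^3 = 175616 multiplications
Strassen's algorithm: 7^(log2(64)) = 7^6 = 117649 multiplications
Savings: 175616 - 117649 = 57967 multiplications

Standard: 175616 multiplications (56^3). Strassen: 117649 multiplications (7^6, after padding to 64x64). Strassen reduces 8 recursive multiplications to 7 at each level.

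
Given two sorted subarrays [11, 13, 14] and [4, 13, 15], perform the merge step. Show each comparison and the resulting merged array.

Merging process:

Compare 11 vs 4: take 4 from right. Merged: [4]
Compare 11 vs 13: take 11 from left. Merged: [4, 11]
Compare 13 vs 13: take 13 from left. Merged: [4, 11, 13]
Compare 14 vs 13: take 13 from right. Merged: [4, 11, 13, 13]
Compare 14 vs 15: take 14 from left. Merged: [4, 11, 13, 13, 14]
Append remaining from right: [15]. Merged: [4, 11, 13, 13, 14, 15]

Final merged array: [4, 11, 13, 13, 14, 15]
Total comparisons: 5

The merged array is [4, 11, 13, 13, 14, 15], requiring 5 comparisons. The merge step runs in O(n) time where n is the total number of elements.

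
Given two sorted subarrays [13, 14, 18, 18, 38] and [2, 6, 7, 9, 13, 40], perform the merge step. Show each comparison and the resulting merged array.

Merging process:

Compare 13 vs 2: take 2 from right. Merged: [2]
Compare 13 vs 6: take 6 from right. Merged: [2, 6]
Compare 13 vs 7: take 7 from right. Merged: [2, 6, 7]
Compare 13 vs 9: take 9 from right. Merged: [2, 6, 7, 9]
Compare 13 vs 13: take 13 from left. Merged: [2, 6, 7, 9, 13]
Compare 14 vs 13: take 13 from right. Merged: [2, 6, 7, 9, 13, 13]
Compare 14 vs 40: take 14 from left. Merged: [2, 6, 7, 9, 13, 13, 14]
Compare 18 vs 40: take 18 from left. Merged: [2, 6, 7, 9, 13, 13, 14, 18]
Compare 18 vs 40: take 18 from left. Merged: [2, 6, 7, 9, 13, 13, 14, 18, 18]
Compare 38 vs 40: take 38 from left. Merged: [2, 6, 7, 9, 13, 13, 14, 18, 18, 38]
Append remaining from right: [40]. Merged: [2, 6, 7, 9, 13, 13, 14, 18, 18, 38, 40]

Final merged array: [2, 6, 7, 9, 13, 13, 14, 18, 18, 38, 40]
Total comparisons: 10

The merged array is [2, 6, 7, 9, 13, 13, 14, 18, 18, 38, 40], requiring 10 comparisons. The merge step runs in O(n) time where n is the total number of elements.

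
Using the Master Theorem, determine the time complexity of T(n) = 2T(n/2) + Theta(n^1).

Master Theorem for T(n) = 2T(n/2) + O(n^1):

a = 2, b = 2, c = 1
log_b(a) = log_2(2) = 1.0000

Case 2: c = 1 = log_2(2) = 1.0000
T(n) = O(n^1 log n) = O(n log n)

For T(n) = 2T(n/2) + O(n^1): log_2(2) = 1.0000. This is Case 2 of the Master Theorem (c = log_b(a), equal work at all levels), giving O(n log n).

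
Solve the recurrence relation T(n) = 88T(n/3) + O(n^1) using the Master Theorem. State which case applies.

Master Theorem for T(n) = 88T(n/3) + O(n^1):

a = 88, b = 3, c = 1
log_b(a) = log_3(88) = 4.0754

Case 1: c = 1 < log_3(88) = 4.0754
T(n) = O(n^(log_3 88))

For T(n) = 88T(n/3) + O(n^1): log_3(88) = 4.0754. This is Case 1 of the Master Theorem (c < log_b(a), work dominated by leaves), giving O(n^(log_3 88)).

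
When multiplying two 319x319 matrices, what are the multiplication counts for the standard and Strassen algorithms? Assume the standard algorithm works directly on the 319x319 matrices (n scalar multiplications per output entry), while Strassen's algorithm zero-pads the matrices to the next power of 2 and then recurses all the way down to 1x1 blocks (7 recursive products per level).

Matrix multiplication for 319x319 matrices:

Strassen's algorithm requires power-of-2 dimensions. Pad 319x319 to 512x512 (next power of 2).

Standard algorithm: 319^3 = 32461759 multiplications
Strassen's algorithm: 7^(log2(512)) = 7^9 = 40353607 multiplications
Difference: 32461759 - 40353607 = -7891848 (Strassen uses MORE here due to padding overhead — for small or just-over-power-of-2 n, padding can outweigh the per-level savings)

Standard: 32461759 multiplications (319^3). Strassen: 40353607 multiplications (7^9, after padding to 512x512). Strassen reduces 8 recursive multiplications to 7 at each level.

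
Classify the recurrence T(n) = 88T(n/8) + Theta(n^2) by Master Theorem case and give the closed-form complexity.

Master Theorem for T(n) = 88T(n/8) + O(n^2):

a = 88, b = 8, c = 2
log_b(a) = log_8(88) = 2.1531

Case 1: c = 2 < log_8(88) = 2.1531
T(n) = O(n^(log_8 88))

For T(n) = 88T(n/8) + O(n^2): log_8(88) = 2.1531. This is Case 1 of the Master Theorem (c < log_b(a), work dominated by leaves), giving O(n^(log_8 88)).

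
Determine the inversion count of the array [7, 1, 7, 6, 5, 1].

Finding inversions in [7, 1, 7, 6, 5, 1]:

(0, 1): arr[0]=7 > arr[1]=1
(0, 3): arr[0]=7 > arr[3]=6
(0, 4): arr[0]=7 > arr[4]=5
(0, 5): arr[0]=7 > arr[5]=1
(2, 3): arr[2]=7 > arr[3]=6
(2, 4): arr[2]=7 > arr[4]=5
(2, 5): arr[2]=7 > arr[5]=1
(3, 4): arr[3]=6 > arr[4]=5
(3, 5): arr[3]=6 > arr[5]=1
(4, 5): arr[4]=5 > arr[5]=1

Total inversions: 10

The array has 10 inversion(s): (0,1), (0,3), (0,4), (0,5), (2,3), (2,4), (2,5), (3,4), (3,5), (4,5). Each pair (i,j) satisfies i < j and arr[i] > arr[j].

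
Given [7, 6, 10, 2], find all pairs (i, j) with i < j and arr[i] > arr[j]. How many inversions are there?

Finding inversions in [7, 6, 10, 2]:

(0, 1): arr[0]=7 > arr[1]=6
(0, 3): arr[0]=7 > arr[3]=2
(1, 3): arr[1]=6 > arr[3]=2
(2, 3): arr[2]=10 > arr[3]=2

Total inversions: 4

The array has 4 inversion(s): (0,1), (0,3), (1,3), (2,3). Each pair (i,j) satisfies i < j and arr[i] > arr[j].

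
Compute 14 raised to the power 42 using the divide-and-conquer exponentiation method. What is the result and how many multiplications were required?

Computing 14^42 by squaring (build up from 14^1; each line after the first costs one multiplication):

14^1 = 14
14^2 = (14^1)^2 = 14^2 = 196
14^4 = (14^2)^2 = 196^2 = 38416
14^5 = 14 * 14^4 = 14 * 38416 = 537824
14^10 = (14^5)^2 = 537824^2 = 289254654976
14^20 = (14^10)^2 = 289254654976^2 = 83668255425284801560576
14^21 = 14 * 14^20 = 14 * 83668255425284801560576 = 1171355575953987221848064
14^42 = (14^21)^2 = 1171355575953987221848064^2 = 1372073885318497127491074758162987278899500548096

Result: 1372073885318497127491074758162987278899500548096
Multiplications needed: 7 (7 lines after 14^1)

14^42 = 1372073885318497127491074758162987278899500548096. Using exponentiation by squaring, this requires 7 multiplications. The key idea: if the exponent is even, square the half-power; if odd, multiply by the base once.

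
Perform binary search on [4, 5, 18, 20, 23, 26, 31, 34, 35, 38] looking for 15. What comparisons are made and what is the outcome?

Binary search for 15 in [4, 5, 18, 20, 23, 26, 31, 34, 35, 38]:

lo=0, hi=9, mid=4, arr[mid]=23 -> 23 > 15, search left half
lo=0, hi=3, mid=1, arr[mid]=5 -> 5 < 15, search right half
lo=2, hi=3, mid=2, arr[mid]=18 -> 18 > 15, search left half
lo=2 > hi=1, target 15 not found

Binary search determines that 15 is not in the array after 3 comparisons. The search space was exhausted without finding the target.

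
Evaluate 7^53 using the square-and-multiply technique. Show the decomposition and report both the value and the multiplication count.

Computing 7^53 by squaring (build up from 7^1; each line after the first costs one multiplication):

7^1 = 7
7^2 = (7^1)^2 = 7^2 = 49
7^3 = 7 * 7^2 = 7 * 49 = 343
7^6 = (7^3)^2 = 343^2 = 117649
7^12 = (7^6)^2 = 117649^2 = 13841287201
7^13 = 7 * 7^12 = 7 * 13841287201 = 96889010407
7^26 = (7^13)^2 = 96889010407^2 = 9387480337647754305649
7^52 = (7^26)^2 = 9387480337647754305649^2 = 88124787089723195184393736687912818113311201
7^53 = 7 * 7^52 = 7 * 88124787089723195184393736687912818113311201 = 616873509628062366290756156815389726793178407

Result: 616873509628062366290756156815389726793178407
Multiplications needed: 8 (8 lines after 7^1)

7^53 = 616873509628062366290756156815389726793178407. Using exponentiation by squaring, this requires 8 multiplications. The key idea: if the exponent is even, square the half-power; if odd, multiply by the base once.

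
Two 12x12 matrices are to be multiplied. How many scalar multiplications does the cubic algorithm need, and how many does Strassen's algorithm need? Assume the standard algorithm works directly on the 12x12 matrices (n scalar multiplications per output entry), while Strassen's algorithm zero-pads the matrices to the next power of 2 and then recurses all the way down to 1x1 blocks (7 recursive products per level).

Matrix multiplication for 12x12 matrices:

Strassen's algorithm requires power-of-2 dimensions. Pad 12x12 to 16x16 (next power of 2).

Standard algorithm: 12^3 = 1728 multiplications
Strassen's algorithm: 7^(log2(16)) = 7^4 = 2401 multiplications
Difference: 1728 - 2401 = -673 (Strassen uses MORE here due to padding overhead — for small or just-over-power-of-2 n, padding can outweigh the per-level savings)

Standard: 1728 multiplications (12^3). Strassen: 2401 multiplications (7^4, after padding to 16x16). Strassen reduces 8 recursive multiplications to 7 at each level.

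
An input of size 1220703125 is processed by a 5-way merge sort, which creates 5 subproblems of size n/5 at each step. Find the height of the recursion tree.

For divide and conquer with division factor 5:

Problem sizes at each level:
Level 0: 1220703125
Level 1: 244140625
Level 2: 48828125
Level 3: 9765625
Level 4: 1953125
Level 5: 390625
Level 6: 78125
Level 7: 15625
Level 8: 3125
Level 9: 625
Level 10: 125
Level 11: 25
Level 12: 5
Level 13: 1

The root is level 0 and the size-1 base case is level 13 (the tree spans levels 0 through 13, i.e. 14 levels counting the root), so the depth is the number of divisions: log_5(1220703125) = 13

The recursion tree depth is log_5(1220703125) = 13. At each level, the problem size is divided by 5, so it takes 13 divisions to reduce to a base case of size 1. The algorithm makes 5 recursive calls at each level.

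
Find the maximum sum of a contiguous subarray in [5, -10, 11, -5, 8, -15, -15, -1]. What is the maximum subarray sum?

Using Kadane's algorithm on [5, -10, 11, -5, 8, -15, -15, -1]:

Scanning through the array:
Position 1 (value -10): max_ending_here = -5, max_so_far = 5
Position 2 (value 11): max_ending_here = 11, max_so_far = 11
Position 3 (value -5): max_ending_here = 6, max_so_far = 11
Position 4 (value 8): max_ending_here = 14, max_so_far = 14
Position 5 (value -15): max_ending_here = -1, max_so_far = 14
Position 6 (value -15): max_ending_here = -15, max_so_far = 14
Position 7 (value -1): max_ending_here = -1, max_so_far = 14

Maximum subarray: [11, -5, 8]
Maximum sum: 14

The maximum subarray is [11, -5, 8] with sum 14. This subarray runs from index 2 to index 4.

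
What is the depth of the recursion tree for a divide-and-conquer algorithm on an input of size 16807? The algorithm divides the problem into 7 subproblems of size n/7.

For divide and conquer with division factor 7:

Problem sizes at each level:
Level 0: 16807
Level 1: 2401
Level 2: 343
Level 3: 49
Level 4: 7
Level 5: 1

The root is level 0 and the size-1 base case is level 5 (the tree spans levels 0 through 5, i.e. 6 levels counting the root), so the depth is the number of divisions: log_7(16807) = 5

The recursion tree depth is log_7(16807) = 5. At each level, the problem size is divided by 7, so it takes 5 divisions to reduce to a base case of size 1. The algorithm makes 7 recursive calls at each level.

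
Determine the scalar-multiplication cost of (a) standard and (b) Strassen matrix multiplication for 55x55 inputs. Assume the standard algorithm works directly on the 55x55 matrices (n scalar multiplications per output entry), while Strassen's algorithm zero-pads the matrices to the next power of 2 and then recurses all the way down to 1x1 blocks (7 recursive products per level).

Matrix multiplication for 55x55 matrices:

Strassen's algorithm requires power-of-2 dimensions. Pad 55x55 to 64x64 (next power of 2).

Standard algorithm: 55^3 = 166375 multiplications
Strassen's algorithm: 7^(log2(64)) = 7^6 = 117649 multiplications
Savings: 166375 - 117649 = 48726 multiplications

Standard: 166375 multiplications (55^3). Strassen: 117649 multiplications (7^6, after padding to 64x64). Strassen reduces 8 recursive multiplications to 7 at each level.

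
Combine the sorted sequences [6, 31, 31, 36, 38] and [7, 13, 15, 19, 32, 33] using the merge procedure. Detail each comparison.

Merging process:

Compare 6 vs 7: take 6 from left. Merged: [6]
Compare 31 vs 7: take 7 from right. Merged: [6, 7]
Compare 31 vs 13: take 13 from right. Merged: [6, 7, 13]
Compare 31 vs 15: take 15 from right. Merged: [6, 7, 13, 15]
Compare 31 vs 19: take 19 from right. Merged: [6, 7, 13, 15, 19]
Compare 31 vs 32: take 31 from left. Merged: [6, 7, 13, 15, 19, 31]
Compare 31 vs 32: take 31 from left. Merged: [6, 7, 13, 15, 19, 31, 31]
Compare 36 vs 32: take 32 from right. Merged: [6, 7, 13, 15, 19, 31, 31, 32]
Compare 36 vs 33: take 33 from right. Merged: [6, 7, 13, 15, 19, 31, 31, 32, 33]
Append remaining from left: [36, 38]. Merged: [6, 7, 13, 15, 19, 31, 31, 32, 33, 36, 38]

Final merged array: [6, 7, 13, 15, 19, 31, 31, 32, 33, 36, 38]
Total comparisons: 9

The merged array is [6, 7, 13, 15, 19, 31, 31, 32, 33, 36, 38], requiring 9 comparisons. The merge step runs in O(n) time where n is the total number of elements.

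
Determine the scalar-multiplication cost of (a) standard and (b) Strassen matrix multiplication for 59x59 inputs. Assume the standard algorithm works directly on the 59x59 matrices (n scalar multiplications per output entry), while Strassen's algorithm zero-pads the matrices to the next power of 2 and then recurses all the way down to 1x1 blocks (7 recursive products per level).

Matrix multiplication for 59x59 matrices:

Strassen's algorithm requires power-of-2 dimensions. Pad 59x59 to 64x64 (next power of 2).

Standard algorithm: 59^3 = 205379 multiplications
Strassen's algorithm: 7^(log2(64)) = 7^6 = 117649 multiplications
Savings: 205379 - 117649 = 87730 multiplications

Standard: 205379 multiplications (59^3). Strassen: 117649 multiplications (7^6, after padding to 64x64). Strassen reduces 8 recursive multiplications to 7 at each level.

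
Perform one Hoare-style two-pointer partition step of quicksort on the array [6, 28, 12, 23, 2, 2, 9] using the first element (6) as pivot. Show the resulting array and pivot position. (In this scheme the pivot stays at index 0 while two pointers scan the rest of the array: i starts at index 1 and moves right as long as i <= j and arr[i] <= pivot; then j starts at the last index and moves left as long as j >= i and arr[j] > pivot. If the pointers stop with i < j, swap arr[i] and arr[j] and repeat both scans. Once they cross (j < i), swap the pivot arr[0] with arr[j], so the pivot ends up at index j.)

Hoare-style two-pointer partition with pivot = 6:

Initial array: [6, 28, 12, 23, 2, 2, 9]

Pointers start at i = 1, j = 6.
i stops at index 1 (arr[1]=28 > 6), j stops at index 5 (arr[5]=2 <= 6): swap arr[1] and arr[5], array becomes [6, 2, 12, 23, 2, 28, 9]
i stops at index 2 (arr[2]=12 > 6), j stops at index 4 (arr[4]=2 <= 6): swap arr[2] and arr[4], array becomes [6, 2, 2, 23, 12, 28, 9]
i ends at 3, j ends at 2: the pointers have crossed (j < i), so scanning stops.

Swap pivot arr[0] with arr[2] to place pivot at position 2: [2, 2, 6, 23, 12, 28, 9]
Pivot position: 2

After partitioning with pivot 6, the array becomes [2, 2, 6, 23, 12, 28, 9]. The pivot is placed at index 2. All elements to the left of the pivot are <= 6, and all elements to the right are > 6.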